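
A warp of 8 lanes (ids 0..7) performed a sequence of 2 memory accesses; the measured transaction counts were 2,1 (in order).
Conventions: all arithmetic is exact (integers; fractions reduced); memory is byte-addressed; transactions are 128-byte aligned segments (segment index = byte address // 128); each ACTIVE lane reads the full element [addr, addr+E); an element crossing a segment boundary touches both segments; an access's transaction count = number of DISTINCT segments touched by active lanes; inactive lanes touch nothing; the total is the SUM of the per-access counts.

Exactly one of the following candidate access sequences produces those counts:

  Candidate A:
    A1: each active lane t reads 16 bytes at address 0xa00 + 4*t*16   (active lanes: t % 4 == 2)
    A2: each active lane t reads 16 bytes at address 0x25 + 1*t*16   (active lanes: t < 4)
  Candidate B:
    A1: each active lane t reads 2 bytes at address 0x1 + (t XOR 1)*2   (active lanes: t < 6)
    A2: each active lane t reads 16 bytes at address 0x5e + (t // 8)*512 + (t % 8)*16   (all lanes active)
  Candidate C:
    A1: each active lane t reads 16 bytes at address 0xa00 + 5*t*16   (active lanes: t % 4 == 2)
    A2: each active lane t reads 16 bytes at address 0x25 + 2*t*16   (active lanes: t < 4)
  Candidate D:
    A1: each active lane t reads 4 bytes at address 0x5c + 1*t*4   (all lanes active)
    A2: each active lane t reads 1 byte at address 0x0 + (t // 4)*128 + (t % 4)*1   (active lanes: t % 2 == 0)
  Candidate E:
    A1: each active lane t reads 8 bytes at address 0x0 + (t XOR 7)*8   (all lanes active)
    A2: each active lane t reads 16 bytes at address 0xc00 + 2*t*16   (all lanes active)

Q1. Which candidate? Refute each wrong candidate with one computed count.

B: A1 gives 1 transaction, not 2
C: A2 gives 2 transactions, not 1
D: A1 gives 1 transaction, not 2
E: A1 gives 1 transaction, not 2
A: all counts match (2,1)

Answer: A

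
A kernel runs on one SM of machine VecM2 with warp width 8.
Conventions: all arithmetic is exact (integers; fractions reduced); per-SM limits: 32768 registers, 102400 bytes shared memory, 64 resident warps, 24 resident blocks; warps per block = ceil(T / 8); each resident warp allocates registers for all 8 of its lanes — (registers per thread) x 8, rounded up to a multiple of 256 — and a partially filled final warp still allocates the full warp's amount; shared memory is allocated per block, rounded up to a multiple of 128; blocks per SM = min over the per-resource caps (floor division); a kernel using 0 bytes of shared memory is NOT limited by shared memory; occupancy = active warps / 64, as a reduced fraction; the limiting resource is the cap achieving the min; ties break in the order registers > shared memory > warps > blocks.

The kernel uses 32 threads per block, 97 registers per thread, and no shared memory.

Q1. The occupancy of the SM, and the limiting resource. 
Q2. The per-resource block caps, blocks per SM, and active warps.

Answer: occupancy 1/2, limited by registers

registers: 8 blocks
shared memory: no limit (kernel uses none)
warps: 16 blocks
blocks: 24 blocks

Answer: 8 blocks, 32 active warps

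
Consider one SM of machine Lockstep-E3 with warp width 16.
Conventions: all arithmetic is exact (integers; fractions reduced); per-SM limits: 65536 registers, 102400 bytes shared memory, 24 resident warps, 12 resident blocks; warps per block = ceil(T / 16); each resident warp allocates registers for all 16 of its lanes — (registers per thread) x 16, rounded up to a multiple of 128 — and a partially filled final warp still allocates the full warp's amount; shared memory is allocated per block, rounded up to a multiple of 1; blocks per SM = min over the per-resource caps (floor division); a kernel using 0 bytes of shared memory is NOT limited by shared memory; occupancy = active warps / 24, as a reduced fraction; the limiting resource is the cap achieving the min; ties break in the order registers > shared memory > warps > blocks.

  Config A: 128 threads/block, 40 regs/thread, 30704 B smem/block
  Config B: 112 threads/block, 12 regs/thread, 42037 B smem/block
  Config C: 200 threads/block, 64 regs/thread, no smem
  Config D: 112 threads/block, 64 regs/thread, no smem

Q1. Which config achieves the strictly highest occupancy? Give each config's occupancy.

occupancies: A 1, B 7/12, C 13/24, D 7/8

Answer: A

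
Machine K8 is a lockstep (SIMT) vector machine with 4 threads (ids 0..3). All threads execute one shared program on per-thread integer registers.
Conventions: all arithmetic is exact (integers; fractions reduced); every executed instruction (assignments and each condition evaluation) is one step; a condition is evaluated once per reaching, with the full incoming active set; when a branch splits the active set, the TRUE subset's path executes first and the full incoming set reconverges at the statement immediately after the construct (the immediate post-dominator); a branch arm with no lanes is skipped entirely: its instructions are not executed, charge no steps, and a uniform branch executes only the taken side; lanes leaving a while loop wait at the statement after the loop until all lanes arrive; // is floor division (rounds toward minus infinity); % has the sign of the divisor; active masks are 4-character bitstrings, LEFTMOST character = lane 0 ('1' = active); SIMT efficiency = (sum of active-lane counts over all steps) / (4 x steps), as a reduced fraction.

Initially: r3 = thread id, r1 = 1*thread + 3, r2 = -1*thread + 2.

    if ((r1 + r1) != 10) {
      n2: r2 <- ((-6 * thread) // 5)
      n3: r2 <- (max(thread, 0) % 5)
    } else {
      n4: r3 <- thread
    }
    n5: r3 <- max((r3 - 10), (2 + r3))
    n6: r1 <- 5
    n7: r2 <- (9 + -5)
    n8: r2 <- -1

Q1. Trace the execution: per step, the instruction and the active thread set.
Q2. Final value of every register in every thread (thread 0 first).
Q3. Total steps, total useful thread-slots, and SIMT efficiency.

step 0: eval ((r1 + r1) != 10)       1111
step 1: r2 <- ((-6 * thread) // 5)   1101
step 2: r2 <- (max(thread, 0) % 5)   1101
step 3: r3 <- thread                 0010
step 4: r3 <- max((r3 - 10), (2 + r3)) 1111
step 5: r1 <- 5                      1111
step 6: r2 <- (9 + -5)               1111
step 7: r2 <- -1                     1111

Answer: 8 steps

r3: 2,3,4,5
r1: 5,5,5,5
r2: -1,-1,-1,-1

steps = 8; useful = 27; efficiency = 27/32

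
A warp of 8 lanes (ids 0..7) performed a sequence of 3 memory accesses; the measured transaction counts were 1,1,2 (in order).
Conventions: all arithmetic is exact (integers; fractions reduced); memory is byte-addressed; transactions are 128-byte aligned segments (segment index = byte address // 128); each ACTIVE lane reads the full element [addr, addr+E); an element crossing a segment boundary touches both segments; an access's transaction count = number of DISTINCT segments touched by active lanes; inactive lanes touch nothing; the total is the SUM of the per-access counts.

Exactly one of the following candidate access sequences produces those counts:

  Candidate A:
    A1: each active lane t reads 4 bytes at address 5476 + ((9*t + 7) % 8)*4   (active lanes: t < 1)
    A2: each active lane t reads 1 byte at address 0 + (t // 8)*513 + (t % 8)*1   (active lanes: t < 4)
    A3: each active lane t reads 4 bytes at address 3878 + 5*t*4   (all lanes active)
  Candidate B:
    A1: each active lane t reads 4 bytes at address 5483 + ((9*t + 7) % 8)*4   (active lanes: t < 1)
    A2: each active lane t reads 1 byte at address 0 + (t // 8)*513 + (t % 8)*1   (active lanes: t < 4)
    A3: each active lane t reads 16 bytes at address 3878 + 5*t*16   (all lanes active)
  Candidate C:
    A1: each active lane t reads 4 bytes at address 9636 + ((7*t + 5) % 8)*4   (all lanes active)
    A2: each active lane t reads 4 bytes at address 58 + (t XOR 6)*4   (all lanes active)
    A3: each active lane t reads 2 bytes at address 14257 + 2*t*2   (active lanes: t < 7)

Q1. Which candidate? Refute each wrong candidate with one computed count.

B: A3 gives 5 transactions, not 2
C: A3 gives 1 transaction, not 2
A: all counts match (1,1,2)

Answer: A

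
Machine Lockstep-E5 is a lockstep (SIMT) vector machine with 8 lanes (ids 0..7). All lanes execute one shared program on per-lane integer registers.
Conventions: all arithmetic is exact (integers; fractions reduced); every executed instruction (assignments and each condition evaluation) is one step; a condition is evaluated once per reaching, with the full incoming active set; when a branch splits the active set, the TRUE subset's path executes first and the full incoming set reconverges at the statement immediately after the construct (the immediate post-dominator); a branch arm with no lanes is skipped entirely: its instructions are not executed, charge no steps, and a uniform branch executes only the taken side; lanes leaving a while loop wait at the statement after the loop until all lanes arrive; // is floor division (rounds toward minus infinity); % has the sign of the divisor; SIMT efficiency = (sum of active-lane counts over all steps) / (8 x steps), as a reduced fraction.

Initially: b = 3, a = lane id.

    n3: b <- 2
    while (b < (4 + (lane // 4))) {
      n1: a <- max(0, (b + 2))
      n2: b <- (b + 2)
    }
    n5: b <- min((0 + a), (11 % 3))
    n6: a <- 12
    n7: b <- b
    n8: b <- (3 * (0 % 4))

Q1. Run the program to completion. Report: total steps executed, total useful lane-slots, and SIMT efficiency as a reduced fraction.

Answer: 12 steps, 84 useful, 7/8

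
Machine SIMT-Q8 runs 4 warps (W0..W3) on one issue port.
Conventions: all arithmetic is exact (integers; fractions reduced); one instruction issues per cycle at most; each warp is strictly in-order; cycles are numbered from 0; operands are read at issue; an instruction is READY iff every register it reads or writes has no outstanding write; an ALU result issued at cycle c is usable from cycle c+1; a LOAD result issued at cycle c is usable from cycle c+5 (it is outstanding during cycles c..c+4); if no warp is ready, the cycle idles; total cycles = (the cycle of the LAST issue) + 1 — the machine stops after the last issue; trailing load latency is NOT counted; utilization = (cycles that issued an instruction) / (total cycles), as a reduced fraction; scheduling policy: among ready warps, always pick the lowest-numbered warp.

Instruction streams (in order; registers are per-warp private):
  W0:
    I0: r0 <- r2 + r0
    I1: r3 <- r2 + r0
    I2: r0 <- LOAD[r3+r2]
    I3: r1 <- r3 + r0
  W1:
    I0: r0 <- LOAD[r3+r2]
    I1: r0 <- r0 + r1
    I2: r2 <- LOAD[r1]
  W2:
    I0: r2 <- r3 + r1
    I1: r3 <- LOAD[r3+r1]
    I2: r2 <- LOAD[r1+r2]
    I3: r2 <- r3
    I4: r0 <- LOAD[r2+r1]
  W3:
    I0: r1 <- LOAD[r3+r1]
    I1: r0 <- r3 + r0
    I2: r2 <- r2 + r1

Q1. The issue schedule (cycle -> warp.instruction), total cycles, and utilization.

cycle 0: W0.I0
cycle 1: W0.I1
cycle 2: W0.I2
cycle 3: W1.I0
cycle 4: W2.I0
cycle 5: W2.I1
cycle 6: W2.I2
cycle 7: W0.I3
cycle 8: W1.I1
cycle 9: W1.I2
cycle 10: W3.I0
cycle 11: W2.I3
cycle 12: W2.I4
cycle 13: W3.I1
cycle 14: idle
cycle 15: W3.I2

Answer: 16 cycles, utilization 15/16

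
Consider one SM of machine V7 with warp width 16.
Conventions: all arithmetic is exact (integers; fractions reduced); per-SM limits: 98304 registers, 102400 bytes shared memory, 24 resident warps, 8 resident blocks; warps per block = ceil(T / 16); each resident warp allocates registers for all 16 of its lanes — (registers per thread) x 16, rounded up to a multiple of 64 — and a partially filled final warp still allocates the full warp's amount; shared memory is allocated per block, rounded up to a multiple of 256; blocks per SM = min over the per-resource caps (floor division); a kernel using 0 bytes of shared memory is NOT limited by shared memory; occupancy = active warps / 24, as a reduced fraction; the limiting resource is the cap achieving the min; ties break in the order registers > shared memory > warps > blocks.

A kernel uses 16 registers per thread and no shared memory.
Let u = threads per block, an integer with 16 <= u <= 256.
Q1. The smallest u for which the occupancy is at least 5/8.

Answer: u = 17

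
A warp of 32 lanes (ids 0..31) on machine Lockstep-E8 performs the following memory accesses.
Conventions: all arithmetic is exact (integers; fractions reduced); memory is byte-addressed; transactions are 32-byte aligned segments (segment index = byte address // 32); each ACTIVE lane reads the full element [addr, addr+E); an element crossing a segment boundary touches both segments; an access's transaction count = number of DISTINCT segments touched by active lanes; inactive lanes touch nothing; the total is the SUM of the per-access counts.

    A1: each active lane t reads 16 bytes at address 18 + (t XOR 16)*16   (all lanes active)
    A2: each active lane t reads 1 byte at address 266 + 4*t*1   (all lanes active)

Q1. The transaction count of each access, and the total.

A1: 17 transactions
A2: 5 transactions

Answer: 17,5; total 22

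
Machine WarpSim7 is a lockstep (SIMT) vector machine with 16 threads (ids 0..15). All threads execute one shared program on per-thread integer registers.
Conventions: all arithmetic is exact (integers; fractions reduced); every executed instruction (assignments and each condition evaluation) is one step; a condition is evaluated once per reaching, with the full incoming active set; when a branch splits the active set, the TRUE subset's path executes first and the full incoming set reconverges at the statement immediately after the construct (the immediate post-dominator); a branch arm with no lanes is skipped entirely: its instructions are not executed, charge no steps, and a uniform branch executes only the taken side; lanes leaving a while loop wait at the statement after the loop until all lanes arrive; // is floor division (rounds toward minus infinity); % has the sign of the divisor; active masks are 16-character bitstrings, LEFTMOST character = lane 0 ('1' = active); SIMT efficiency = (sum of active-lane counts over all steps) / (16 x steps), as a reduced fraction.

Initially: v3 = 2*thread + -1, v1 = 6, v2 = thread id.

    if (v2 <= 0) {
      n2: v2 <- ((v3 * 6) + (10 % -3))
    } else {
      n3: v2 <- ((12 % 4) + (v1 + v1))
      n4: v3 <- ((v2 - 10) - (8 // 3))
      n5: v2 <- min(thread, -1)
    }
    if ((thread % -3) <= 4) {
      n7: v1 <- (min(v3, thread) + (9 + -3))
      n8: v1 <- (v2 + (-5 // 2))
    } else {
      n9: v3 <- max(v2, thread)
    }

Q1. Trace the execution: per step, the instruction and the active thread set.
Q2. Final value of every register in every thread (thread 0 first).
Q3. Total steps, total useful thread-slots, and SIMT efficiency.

step 0: eval (v2 <= 0)               1111111111111111
step 1: v2 <- ((v3 * 6) + (10 % -3)) 1000000000000000
step 2: v2 <- ((12 % 4) + (v1 + v1)) 0111111111111111
step 3: v3 <- ((v2 - 10) - (8 // 3)) 0111111111111111
step 4: v2 <- min(thread, -1)        0111111111111111
step 5: eval ((thread % -3) <= 4)    1111111111111111
step 6: v1 <- (min(v3, thread) + (9 + -3)) 1111111111111111
step 7: v1 <- (v2 + (-5 // 2))       1111111111111111

Answer: 8 steps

v3: -1,0,0,0,0,0,0,0,0,0,0,0,0,0,0,0
v1: -11,-4,-4,-4,-4,-4,-4,-4,-4,-4,-4,-4,-4,-4,-4,-4
v2: -8,-1,-1,-1,-1,-1,-1,-1,-1,-1,-1,-1,-1,-1,-1,-1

steps = 8; useful = 110; efficiency = 110/128 = 55/64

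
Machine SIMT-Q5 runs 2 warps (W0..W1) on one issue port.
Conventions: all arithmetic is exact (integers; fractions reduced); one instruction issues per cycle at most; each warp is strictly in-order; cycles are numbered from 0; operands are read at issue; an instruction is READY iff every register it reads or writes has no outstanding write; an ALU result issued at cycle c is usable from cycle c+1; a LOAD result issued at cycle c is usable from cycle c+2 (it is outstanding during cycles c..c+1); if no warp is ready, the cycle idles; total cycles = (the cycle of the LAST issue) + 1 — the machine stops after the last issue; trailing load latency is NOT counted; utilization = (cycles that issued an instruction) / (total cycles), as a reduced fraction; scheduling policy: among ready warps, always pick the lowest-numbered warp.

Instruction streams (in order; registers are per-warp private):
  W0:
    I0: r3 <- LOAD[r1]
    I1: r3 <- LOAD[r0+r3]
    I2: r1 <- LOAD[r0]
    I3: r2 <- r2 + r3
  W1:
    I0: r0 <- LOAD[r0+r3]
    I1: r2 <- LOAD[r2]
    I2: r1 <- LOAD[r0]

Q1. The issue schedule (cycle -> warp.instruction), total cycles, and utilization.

cycle 0: W0.I0
cycle 1: W1.I0
cycle 2: W0.I1
cycle 3: W0.I2
cycle 4: W0.I3
cycle 5: W1.I1
cycle 6: W1.I2

Answer: 7 cycles, utilization 1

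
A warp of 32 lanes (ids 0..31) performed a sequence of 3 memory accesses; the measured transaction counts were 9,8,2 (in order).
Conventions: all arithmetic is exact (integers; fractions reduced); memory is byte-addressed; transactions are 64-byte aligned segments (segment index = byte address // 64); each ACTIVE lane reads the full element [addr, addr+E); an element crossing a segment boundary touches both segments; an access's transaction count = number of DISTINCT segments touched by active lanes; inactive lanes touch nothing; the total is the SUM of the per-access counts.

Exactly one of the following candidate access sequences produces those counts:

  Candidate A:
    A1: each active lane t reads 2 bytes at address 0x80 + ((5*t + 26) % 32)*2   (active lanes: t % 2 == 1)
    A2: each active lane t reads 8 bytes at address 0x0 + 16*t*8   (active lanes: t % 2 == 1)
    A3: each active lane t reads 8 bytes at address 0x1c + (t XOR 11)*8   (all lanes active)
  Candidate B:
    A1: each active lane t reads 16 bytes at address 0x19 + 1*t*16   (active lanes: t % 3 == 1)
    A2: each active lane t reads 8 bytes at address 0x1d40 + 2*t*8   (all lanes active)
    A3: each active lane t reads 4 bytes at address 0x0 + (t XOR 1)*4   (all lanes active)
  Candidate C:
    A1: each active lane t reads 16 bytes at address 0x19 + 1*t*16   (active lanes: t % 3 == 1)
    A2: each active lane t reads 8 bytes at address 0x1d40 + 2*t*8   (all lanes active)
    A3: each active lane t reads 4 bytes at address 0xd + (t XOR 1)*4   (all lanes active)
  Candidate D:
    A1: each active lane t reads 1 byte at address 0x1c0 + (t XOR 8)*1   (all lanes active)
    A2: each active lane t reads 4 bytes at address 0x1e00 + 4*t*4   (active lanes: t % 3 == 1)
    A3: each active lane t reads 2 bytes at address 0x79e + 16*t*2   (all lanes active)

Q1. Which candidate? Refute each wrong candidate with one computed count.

A: A1 gives 1 transaction, not 9
C: A3 gives 3 transactions, not 2
D: A1 gives 1 transaction, not 9
B: all counts match (9,8,2)

Answer: B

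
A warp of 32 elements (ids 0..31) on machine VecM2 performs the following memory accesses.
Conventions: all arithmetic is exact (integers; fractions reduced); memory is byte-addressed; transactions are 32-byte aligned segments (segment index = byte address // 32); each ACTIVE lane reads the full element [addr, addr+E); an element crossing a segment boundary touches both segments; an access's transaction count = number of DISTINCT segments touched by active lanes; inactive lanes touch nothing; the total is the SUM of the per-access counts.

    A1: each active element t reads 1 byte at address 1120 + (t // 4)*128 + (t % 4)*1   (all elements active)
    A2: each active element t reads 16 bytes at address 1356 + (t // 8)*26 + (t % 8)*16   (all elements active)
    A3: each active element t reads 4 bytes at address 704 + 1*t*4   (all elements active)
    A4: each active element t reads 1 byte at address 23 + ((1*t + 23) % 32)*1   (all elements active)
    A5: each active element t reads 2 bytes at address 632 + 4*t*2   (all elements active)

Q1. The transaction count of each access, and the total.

A1: 8 transactions
A2: 7 transactions
A3: 4 transactions
A4: 2 transactions
A5: 9 transactions

Answer: 8,7,4,2,9; total 30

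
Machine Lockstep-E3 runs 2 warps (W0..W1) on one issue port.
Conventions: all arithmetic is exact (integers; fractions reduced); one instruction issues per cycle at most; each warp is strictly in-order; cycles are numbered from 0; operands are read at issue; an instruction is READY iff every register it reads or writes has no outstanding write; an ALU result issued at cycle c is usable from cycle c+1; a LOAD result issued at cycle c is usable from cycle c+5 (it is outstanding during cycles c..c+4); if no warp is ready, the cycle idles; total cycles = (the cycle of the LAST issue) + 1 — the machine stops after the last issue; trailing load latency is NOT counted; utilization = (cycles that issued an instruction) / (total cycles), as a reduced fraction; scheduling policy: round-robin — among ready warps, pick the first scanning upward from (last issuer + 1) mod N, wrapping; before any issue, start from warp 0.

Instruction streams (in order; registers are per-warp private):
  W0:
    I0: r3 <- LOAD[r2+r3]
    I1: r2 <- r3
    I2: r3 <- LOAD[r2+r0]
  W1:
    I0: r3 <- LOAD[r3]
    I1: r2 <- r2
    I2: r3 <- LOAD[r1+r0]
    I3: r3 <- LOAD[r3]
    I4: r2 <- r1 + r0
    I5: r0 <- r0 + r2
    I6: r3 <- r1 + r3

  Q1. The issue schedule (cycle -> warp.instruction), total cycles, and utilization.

cycle 0: W0.I0
cycle 1: W1.I0
cycle 2: W1.I1
cycle 3: idle
cycle 4: idle
cycle 5: W0.I1
cycle 6: W1.I2
cycle 7: W0.I2
cycle 8: idle
cycle 9: idle
cycle 10: idle
cycle 11: W1.I3
cycle 12: W1.I4
cycle 13: W1.I5
cycle 14: idle
cycle 15: idle
cycle 16: W1.I6

Answer: 17 cycles, utilization 10/17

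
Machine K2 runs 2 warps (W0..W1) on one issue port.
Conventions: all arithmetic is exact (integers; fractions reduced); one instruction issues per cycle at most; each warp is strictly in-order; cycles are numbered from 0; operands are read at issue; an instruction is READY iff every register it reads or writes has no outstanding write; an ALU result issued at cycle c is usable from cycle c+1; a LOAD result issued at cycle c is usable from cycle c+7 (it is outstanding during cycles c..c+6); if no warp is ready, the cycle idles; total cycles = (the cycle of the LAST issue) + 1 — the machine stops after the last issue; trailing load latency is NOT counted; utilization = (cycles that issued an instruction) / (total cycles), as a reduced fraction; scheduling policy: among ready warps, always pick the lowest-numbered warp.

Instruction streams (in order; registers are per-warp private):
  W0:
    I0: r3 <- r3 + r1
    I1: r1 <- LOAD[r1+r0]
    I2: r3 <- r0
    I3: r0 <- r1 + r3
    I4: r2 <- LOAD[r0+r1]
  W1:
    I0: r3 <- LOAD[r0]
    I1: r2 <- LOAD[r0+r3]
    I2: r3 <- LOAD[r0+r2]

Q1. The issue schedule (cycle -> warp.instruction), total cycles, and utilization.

cycle 0: W0.I0
cycle 1: W0.I1
cycle 2: W0.I2
cycle 3: W1.I0
cycle 4: idle
cycle 5: idle
cycle 6: idle
cycle 7: idle
cycle 8: W0.I3
cycle 9: W0.I4
cycle 10: W1.I1
cycle 11: idle
cycle 12: idle
cycle 13: idle
cycle 14: idle
cycle 15: idle
cycle 16: idle
cycle 17: W1.I2

Answer: 18 cycles, utilization 4/9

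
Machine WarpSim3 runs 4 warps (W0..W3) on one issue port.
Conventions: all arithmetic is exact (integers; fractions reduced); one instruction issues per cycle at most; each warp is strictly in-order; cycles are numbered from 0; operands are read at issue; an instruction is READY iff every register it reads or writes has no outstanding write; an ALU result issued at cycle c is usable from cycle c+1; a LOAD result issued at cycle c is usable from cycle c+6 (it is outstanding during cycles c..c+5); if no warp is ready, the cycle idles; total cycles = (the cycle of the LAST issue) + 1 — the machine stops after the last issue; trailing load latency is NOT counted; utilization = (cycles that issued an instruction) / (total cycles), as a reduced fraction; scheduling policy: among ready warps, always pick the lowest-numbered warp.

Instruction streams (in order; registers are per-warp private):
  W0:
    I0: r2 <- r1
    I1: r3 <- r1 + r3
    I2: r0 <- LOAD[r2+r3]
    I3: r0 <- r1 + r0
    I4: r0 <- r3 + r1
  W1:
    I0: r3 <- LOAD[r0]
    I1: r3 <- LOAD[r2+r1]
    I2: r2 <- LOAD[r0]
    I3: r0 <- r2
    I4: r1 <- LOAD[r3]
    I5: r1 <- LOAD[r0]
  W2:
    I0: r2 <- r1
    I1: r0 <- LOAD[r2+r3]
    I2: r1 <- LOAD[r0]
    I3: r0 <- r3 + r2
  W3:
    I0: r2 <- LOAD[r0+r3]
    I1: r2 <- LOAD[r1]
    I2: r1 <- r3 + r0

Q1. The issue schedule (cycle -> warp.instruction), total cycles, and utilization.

cycle 0: W0.I0
cycle 1: W0.I1
cycle 2: W0.I2
cycle 3: W1.I0
cycle 4: W2.I0
cycle 5: W2.I1
cycle 6: W3.I0
cycle 7: idle
cycle 8: W0.I3
cycle 9: W0.I4
cycle 10: W1.I1
cycle 11: W1.I2
cycle 12: W2.I2
cycle 13: W2.I3
cycle 14: W3.I1
cycle 15: W3.I2
cycle 16: idle
cycle 17: W1.I3
cycle 18: W1.I4
cycle 19: idle
cycle 20: idle
cycle 21: idle
cycle 22: idle
cycle 23: idle
cycle 24: W1.I5

Answer: 25 cycles, utilization 18/25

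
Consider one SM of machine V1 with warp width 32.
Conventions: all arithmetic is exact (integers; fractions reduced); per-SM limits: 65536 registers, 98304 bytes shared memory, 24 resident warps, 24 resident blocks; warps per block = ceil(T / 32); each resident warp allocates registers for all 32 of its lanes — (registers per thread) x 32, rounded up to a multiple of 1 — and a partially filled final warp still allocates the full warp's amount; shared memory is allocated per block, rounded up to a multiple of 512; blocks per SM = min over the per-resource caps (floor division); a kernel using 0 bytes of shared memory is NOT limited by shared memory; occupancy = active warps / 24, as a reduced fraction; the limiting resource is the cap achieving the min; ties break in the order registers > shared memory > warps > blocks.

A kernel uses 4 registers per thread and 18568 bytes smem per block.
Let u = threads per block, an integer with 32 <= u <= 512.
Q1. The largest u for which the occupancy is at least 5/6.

Answer: u = 384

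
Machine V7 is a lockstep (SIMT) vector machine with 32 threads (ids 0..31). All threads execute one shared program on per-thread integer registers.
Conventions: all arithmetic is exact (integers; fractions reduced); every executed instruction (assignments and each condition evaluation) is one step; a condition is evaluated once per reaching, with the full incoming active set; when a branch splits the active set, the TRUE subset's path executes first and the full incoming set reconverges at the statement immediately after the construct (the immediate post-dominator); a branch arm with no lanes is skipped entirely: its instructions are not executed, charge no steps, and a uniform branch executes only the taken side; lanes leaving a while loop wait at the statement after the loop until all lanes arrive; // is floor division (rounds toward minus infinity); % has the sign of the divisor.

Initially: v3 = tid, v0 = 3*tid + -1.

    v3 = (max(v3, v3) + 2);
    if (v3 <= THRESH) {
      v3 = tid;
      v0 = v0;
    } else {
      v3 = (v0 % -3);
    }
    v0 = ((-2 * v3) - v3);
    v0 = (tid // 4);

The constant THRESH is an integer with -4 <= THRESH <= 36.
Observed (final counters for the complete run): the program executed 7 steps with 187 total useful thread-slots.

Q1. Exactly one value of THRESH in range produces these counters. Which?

Answer: THRESH = 28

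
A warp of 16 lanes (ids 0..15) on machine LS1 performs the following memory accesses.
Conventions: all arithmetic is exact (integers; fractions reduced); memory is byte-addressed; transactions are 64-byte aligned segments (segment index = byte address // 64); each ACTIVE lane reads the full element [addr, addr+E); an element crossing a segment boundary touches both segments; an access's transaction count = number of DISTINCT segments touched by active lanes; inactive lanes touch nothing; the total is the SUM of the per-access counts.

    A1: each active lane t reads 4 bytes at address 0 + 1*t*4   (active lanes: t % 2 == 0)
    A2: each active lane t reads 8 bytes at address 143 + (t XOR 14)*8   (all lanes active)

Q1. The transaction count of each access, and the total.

A1: 1 transaction
A2: 3 transactions

Answer: 1,3; total 4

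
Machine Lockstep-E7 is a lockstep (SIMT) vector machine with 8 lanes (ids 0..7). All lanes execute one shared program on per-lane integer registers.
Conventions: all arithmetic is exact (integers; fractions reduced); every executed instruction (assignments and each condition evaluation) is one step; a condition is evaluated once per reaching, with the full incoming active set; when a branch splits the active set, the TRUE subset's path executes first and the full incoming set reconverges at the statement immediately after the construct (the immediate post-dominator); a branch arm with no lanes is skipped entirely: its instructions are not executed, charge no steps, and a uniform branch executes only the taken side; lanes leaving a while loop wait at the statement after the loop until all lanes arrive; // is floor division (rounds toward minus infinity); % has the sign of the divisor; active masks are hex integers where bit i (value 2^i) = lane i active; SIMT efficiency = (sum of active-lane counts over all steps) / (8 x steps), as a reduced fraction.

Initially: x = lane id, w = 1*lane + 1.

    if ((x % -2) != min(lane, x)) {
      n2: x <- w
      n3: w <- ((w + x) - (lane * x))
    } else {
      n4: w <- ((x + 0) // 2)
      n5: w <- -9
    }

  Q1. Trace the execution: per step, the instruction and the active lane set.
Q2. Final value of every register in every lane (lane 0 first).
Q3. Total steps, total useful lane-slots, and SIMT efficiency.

step 0: eval ((x % -2) != min(lane, x)) 0xff
step 1: x <- w                       0xfe
step 2: w <- ((w + x) - (lane * x))  0xfe
step 3: w <- ((x + 0) // 2)          0x01
step 4: w <- -9                      0x01

Answer: 5 steps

x: 0,2,3,4,5,6,7,8
w: -9,2,0,-4,-10,-18,-28,-40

steps = 5; useful = 24; efficiency = 24/40 = 3/5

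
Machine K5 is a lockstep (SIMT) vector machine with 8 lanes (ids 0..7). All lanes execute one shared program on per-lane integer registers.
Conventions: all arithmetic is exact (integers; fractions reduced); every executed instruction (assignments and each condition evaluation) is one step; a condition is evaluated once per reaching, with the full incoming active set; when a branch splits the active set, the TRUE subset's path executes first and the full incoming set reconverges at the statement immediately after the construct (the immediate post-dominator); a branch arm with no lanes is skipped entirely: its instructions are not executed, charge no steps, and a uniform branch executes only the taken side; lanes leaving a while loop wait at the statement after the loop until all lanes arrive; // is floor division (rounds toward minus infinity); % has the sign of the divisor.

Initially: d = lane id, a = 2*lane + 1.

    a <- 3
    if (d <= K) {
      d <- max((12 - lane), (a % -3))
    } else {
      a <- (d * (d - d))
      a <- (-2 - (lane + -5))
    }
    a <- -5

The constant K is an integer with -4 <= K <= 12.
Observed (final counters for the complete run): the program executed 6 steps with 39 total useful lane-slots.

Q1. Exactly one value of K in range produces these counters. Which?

Answer: K = 0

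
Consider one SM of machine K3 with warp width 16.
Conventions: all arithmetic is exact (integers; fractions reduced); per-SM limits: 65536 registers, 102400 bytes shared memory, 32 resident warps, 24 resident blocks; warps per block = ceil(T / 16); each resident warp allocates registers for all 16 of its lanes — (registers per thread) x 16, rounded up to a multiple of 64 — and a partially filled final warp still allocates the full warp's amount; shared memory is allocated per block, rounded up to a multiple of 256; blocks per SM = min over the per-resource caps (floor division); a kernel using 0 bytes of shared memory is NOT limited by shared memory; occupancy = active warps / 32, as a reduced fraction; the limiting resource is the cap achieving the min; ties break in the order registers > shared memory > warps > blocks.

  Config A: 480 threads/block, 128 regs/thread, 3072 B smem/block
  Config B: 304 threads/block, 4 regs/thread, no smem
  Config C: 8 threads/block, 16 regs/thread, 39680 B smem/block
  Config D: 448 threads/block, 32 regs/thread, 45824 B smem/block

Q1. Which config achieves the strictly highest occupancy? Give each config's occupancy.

occupancies: A 15/16, B 19/32, C 1/16, D 7/8

Answer: A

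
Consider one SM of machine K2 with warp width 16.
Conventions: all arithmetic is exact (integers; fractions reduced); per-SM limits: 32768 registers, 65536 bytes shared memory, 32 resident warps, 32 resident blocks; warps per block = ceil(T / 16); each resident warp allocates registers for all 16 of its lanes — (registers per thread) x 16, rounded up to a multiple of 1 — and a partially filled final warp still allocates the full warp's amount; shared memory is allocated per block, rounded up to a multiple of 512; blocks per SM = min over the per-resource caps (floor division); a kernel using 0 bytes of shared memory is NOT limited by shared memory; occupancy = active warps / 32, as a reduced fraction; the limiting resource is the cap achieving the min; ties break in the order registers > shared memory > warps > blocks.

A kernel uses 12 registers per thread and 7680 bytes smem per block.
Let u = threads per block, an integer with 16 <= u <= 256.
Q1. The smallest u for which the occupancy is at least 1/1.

Answer: u = 49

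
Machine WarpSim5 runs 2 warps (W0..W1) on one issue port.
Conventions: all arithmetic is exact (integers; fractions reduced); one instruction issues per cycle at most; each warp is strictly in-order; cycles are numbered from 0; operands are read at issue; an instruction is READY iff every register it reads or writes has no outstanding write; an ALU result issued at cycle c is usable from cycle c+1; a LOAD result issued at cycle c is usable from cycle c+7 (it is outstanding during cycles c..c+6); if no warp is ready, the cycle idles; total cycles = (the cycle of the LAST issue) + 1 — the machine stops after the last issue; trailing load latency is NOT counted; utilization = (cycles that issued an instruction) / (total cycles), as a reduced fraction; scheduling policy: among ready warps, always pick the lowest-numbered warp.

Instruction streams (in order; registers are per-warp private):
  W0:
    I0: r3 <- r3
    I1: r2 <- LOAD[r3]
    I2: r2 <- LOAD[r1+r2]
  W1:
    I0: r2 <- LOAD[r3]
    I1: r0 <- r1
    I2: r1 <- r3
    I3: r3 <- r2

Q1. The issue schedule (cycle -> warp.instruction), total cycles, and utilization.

cycle 0: W0.I0
cycle 1: W0.I1
cycle 2: W1.I0
cycle 3: W1.I1
cycle 4: W1.I2
cycle 5: idle
cycle 6: idle
cycle 7: idle
cycle 8: W0.I2
cycle 9: W1.I3

Answer: 10 cycles, utilization 7/10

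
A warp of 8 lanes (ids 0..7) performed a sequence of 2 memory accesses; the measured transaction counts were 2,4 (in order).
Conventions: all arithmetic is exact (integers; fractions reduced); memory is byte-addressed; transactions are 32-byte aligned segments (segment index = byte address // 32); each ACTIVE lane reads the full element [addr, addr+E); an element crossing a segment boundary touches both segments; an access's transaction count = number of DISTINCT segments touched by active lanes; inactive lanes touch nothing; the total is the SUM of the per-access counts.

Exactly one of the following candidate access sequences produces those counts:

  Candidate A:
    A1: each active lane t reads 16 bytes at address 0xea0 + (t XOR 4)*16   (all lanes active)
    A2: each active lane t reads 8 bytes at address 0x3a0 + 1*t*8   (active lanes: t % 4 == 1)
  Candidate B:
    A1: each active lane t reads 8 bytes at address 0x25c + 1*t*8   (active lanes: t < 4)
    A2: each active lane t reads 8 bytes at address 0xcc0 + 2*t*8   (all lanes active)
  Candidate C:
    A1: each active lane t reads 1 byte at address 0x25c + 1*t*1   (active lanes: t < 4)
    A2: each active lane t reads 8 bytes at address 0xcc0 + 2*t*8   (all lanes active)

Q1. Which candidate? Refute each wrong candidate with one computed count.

A: A1 gives 4 transactions, not 2
C: A1 gives 1 transaction, not 2
B: all counts match (2,4)

Answer: B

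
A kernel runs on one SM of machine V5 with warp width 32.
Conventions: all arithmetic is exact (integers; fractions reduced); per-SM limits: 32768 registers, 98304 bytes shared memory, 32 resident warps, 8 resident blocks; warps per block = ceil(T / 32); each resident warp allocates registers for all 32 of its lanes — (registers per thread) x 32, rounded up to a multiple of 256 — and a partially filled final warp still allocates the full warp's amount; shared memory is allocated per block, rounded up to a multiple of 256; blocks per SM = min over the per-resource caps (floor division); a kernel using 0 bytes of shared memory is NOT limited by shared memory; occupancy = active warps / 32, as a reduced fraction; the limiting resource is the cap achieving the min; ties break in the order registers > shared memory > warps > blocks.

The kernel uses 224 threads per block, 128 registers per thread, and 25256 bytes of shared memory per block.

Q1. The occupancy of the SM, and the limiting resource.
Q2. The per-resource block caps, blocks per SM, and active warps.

Answer: occupancy 7/32, limited by registers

registers: 1 block
shared memory: 3 blocks
warps: 4 blocks
blocks: 8 blocks

Answer: 1 block, 7 active warps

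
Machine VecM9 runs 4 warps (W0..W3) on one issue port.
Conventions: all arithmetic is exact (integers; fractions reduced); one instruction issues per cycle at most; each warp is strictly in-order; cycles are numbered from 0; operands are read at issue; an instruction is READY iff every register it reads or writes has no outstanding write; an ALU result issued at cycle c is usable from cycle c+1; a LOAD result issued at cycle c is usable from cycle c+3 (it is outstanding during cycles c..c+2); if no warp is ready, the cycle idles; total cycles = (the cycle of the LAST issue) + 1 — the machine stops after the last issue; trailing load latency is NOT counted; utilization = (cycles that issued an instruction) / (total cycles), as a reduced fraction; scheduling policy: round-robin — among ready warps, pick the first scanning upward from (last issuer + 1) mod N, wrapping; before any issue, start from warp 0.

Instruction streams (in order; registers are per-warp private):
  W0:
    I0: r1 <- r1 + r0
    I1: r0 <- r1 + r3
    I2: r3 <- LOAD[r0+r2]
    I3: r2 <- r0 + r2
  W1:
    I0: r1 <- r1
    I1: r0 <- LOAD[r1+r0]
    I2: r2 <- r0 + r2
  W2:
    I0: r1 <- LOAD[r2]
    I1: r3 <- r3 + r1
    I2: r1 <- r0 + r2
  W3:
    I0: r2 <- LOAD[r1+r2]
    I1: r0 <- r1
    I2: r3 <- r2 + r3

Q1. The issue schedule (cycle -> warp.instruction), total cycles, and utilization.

cycle 0: W0.I0
cycle 1: W1.I0
cycle 2: W2.I0
cycle 3: W3.I0
cycle 4: W0.I1
cycle 5: W1.I1
cycle 6: W2.I1
cycle 7: W3.I1
cycle 8: W0.I2
cycle 9: W1.I2
cycle 10: W2.I2
cycle 11: W3.I2
cycle 12: W0.I3

Answer: 13 cycles, utilization 1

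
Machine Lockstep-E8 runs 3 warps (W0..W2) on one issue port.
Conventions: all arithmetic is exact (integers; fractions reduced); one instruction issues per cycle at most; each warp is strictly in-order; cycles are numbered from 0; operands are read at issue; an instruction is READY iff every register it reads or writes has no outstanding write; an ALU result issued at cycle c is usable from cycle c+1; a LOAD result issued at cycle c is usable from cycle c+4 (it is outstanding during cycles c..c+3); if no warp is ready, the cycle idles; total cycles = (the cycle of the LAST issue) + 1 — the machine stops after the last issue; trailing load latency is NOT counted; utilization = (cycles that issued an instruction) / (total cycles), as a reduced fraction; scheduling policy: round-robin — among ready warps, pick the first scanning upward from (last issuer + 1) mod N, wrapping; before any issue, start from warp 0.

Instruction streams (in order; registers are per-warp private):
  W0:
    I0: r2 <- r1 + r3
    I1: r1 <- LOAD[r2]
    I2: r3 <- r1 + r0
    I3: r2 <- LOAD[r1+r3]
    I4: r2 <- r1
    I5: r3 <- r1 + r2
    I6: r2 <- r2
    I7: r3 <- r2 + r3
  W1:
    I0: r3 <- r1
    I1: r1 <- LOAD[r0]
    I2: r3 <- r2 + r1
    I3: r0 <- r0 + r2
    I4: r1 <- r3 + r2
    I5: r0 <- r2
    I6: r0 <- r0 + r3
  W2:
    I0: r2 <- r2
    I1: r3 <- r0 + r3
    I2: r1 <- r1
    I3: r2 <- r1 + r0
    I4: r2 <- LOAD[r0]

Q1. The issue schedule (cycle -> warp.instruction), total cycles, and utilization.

cycle 0: W0.I0
cycle 1: W1.I0
cycle 2: W2.I0
cycle 3: W0.I1
cycle 4: W1.I1
cycle 5: W2.I1
cycle 6: W2.I2
cycle 7: W0.I2
cycle 8: W1.I2
cycle 9: W2.I3
cycle 10: W0.I3
cycle 11: W1.I3
cycle 12: W2.I4
cycle 13: W1.I4
cycle 14: W0.I4
cycle 15: W1.I5
cycle 16: W0.I5
cycle 17: W1.I6
cycle 18: W0.I6
cycle 19: W0.I7

Answer: 20 cycles, utilization 1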